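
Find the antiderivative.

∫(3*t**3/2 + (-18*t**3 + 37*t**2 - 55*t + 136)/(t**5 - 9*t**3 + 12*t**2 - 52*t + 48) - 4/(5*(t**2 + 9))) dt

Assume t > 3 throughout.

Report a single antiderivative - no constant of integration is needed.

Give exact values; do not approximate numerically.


Answer: 3*t**4/8 - log(t - 3) - 2*log(t - 1) + 3*log(t + 4) - 4*atan(t/3)/15 - atan(t/2)/2.


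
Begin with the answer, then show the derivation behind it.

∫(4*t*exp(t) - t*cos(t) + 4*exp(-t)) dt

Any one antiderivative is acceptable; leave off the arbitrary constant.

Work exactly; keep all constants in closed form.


The answer is 4*t*exp(t) - t*sin(t) - 4*exp(t) - cos(t) - 4*exp(-t).
Step 1. Rewrite: now ∫(4*t*exp(t)) dt + ∫(-t*cos(t)) dt + ∫(4*exp(-t)) dt.
Step 2. Evaluate the standard form: now ∫(4*t*exp(t)) dt + ∫(-t*cos(t)) dt - 4*exp(-t).
Step 3. Integrate ∫(-t*cos(t)) dt by parts with u = t, dv = (-cos(t)) dt, so v = -sin(t): now -t*sin(t) + ∫(4*t*exp(t)) dt + ∫(sin(t)) dt - 4*exp(-t).
Step 4. Evaluate the standard form: now -t*sin(t) - cos(t) + ∫(4*t*exp(t)) dt - 4*exp(-t).
Step 5. Integrate ∫(4*t*exp(t)) dt by parts with u = t, dv = (4*exp(t)) dt, so v = 4*exp(t): now 4*t*exp(t) - t*sin(t) - cos(t) + ∫(-4*exp(t)) dt - 4*exp(-t).
Step 6. Evaluate the standard form: now 4*t*exp(t) - t*sin(t) - 4*exp(t) - cos(t) - 4*exp(-t).
Answer: 4*t*exp(t) - t*sin(t) - 4*exp(t) - cos(t) - 4*exp(-t).


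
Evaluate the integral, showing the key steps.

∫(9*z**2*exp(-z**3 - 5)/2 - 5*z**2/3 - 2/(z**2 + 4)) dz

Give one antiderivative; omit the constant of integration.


Step 1. Rewrite: now ∫(-5*z**2/3) dz + ∫(9*z**2*exp(-z**3 - 5)/2) dz + ∫(-2/(z**2 + 4)) dz.
Step 2. Evaluate the standard form: now -atan(z/2) + ∫(-5*z**2/3) dz + ∫(9*z**2*exp(-z**3 - 5)/2) dz.
Step 3. Substitute u = z**3 + 5, turning ∫(9*z**2*exp(-z**3 - 5)/2) dz into ∫(3*exp(-u)/2) du: now -atan(z/2) + ∫(-5*z**2/3) dz + ∫(3*exp(-u)/2) du.
Step 4. Evaluate the standard form: now -atan(z/2) + ∫(-5*z**2/3) dz - 3*exp(-u)/2.
Step 5. Substitute back u = z**3 + 5: now -3*exp(-z**3 - 5)/2 - atan(z/2) + ∫(-5*z**2/3) dz.
Step 6. Evaluate the standard form: now -5*z**3/9 - 3*exp(-z**3 - 5)/2 - atan(z/2).
Answer: -5*z**3/9 - 3*exp(-z**3 - 5)/2 - atan(z/2).


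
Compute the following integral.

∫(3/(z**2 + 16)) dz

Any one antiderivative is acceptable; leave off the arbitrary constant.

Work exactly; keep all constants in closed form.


Answer: 3*atan(z/4)/4.


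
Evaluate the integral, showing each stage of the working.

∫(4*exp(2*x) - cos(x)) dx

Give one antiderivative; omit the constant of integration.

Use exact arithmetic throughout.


Step 1. Rewrite: now ∫(4*exp(2*x)) dx + ∫(-cos(x)) dx.
Step 2. Evaluate the standard form: now -sin(x) + ∫(4*exp(2*x)) dx.
Step 3. Evaluate the standard form: now 2*exp(2*x) - sin(x).
Answer: 2*exp(2*x) - sin(x).


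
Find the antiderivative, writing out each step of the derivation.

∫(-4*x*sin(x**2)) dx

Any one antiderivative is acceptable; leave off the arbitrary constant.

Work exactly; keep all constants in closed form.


Step 1. Substitute u = x**2, turning ∫(-4*x*sin(x**2)) dx into ∫(-2*sin(u)) du: now ∫(-2*sin(u)) du.
Step 2. Evaluate the standard form: now 2*cos(u).
Step 3. Substitute back u = x**2: now 2*cos(x**2).
Answer: 2*cos(x**2).


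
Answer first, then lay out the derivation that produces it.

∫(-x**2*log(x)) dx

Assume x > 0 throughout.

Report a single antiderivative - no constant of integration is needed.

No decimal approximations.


The answer is -x**3*log(x)/3 + x**3/9.
Step 1. Integrate ∫(-x**2*log(x)) dx by parts with u = log(x), dv = (-x**2) dx, so v = -x**3/3 [assuming x > 0]: now -x**3*log(x)/3 + ∫(x**2/3) dx.
Step 2. Evaluate the standard form: now -x**3*log(x)/3 + x**3/9.
Answer: -x**3*log(x)/3 + x**3/9.


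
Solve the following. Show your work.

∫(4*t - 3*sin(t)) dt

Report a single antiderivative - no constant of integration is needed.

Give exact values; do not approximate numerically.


Step 1. Rewrite: now ∫(4*t) dt + ∫(-3*sin(t)) dt.
Step 2. Evaluate the standard form: now 3*cos(t) + ∫(4*t) dt.
Step 3. Evaluate the standard form: now 2*t**2 + 3*cos(t).
Answer: 2*t**2 + 3*cos(t).


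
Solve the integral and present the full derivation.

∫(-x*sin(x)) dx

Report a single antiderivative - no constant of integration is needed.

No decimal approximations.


Step 1. Integrate ∫(-x*sin(x)) dx by parts with u = x, dv = (-sin(x)) dx, so v = cos(x): now x*cos(x) + ∫(-cos(x)) dx.
Step 2. Evaluate the standard form: now x*cos(x) - sin(x).
Answer: x*cos(x) - sin(x).


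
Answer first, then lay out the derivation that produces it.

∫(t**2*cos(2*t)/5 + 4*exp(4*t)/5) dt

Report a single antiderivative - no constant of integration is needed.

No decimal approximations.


The answer is t**2*sin(2*t)/10 + t*cos(2*t)/10 + exp(4*t)/5 - sin(2*t)/20.
Step 1. Rewrite: now ∫(t**2*cos(2*t)/5) dt + ∫(4*exp(4*t)/5) dt.
Step 2. Evaluate the standard form: now exp(4*t)/5 + ∫(t**2*cos(2*t)/5) dt.
Step 3. Integrate ∫(t**2*cos(2*t)/5) dt by parts with u = t**2, dv = (cos(2*t)/5) dt, so v = sin(2*t)/10: now t**2*sin(2*t)/10 + exp(4*t)/5 + ∫(-t*sin(2*t)/5) dt.
Step 4. Integrate ∫(-t*sin(2*t)/5) dt by parts with u = t, dv = (-sin(2*t)/5) dt, so v = cos(2*t)/10: now t**2*sin(2*t)/10 + t*cos(2*t)/10 + exp(4*t)/5 + ∫(-cos(2*t)/10) dt.
Step 5. Evaluate the standard form: now t**2*sin(2*t)/10 + t*cos(2*t)/10 + exp(4*t)/5 - sin(2*t)/20.
Answer: t**2*sin(2*t)/10 + t*cos(2*t)/10 + exp(4*t)/5 - sin(2*t)/20.


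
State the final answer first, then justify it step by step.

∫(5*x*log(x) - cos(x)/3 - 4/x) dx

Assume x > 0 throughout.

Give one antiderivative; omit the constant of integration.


The answer is 5*x**2*log(x)/2 - 5*x**2/4 - 4*log(x) - sin(x)/3.
Step 1. Rewrite: now ∫(-4/x) dx + ∫(5*x*log(x)) dx + ∫(-cos(x)/3) dx.
Step 2. Evaluate the standard form: now -sin(x)/3 + ∫(-4/x) dx + ∫(5*x*log(x)) dx.
Step 3. Integrate ∫(5*x*log(x)) dx by parts with u = log(x), dv = (5*x) dx, so v = 5*x**2/2 [assuming x > 0]: now 5*x**2*log(x)/2 - sin(x)/3 + ∫(-4/x) dx + ∫(-5*x/2) dx.
Step 4. Evaluate the standard form: now 5*x**2*log(x)/2 - 5*x**2/4 - sin(x)/3 + ∫(-4/x) dx.
Step 5. Evaluate the standard form [assuming x > 0]: now 5*x**2*log(x)/2 - 5*x**2/4 - 4*log(x) - sin(x)/3.
Answer: 5*x**2*log(x)/2 - 5*x**2/4 - 4*log(x) - sin(x)/3.


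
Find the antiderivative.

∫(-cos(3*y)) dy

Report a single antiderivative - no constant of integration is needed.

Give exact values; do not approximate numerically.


Answer: -sin(3*y)/3.


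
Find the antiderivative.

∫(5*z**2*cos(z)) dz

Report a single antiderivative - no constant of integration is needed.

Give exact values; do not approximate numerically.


Answer: 5*z**2*sin(z) + 10*z*cos(z) - 10*sin(z).


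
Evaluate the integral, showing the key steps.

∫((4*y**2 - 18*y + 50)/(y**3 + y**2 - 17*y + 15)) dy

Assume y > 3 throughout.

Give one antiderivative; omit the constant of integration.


Step 1. Decompose ∫((4*y**2 - 18*y + 50)/(y**3 + y**2 - 17*y + 15)) dy by partial fractions, (4*y**2 - 18*y + 50)/(y**3 + y**2 - 17*y + 15) = 5/(y + 5) - 3/(y - 1) + 2/(y - 3): now ∫(2/(y - 3)) dy + ∫(-3/(y - 1)) dy + ∫(5/(y + 5)) dy.
Step 2. Evaluate the standard form [assuming y > 1]: now -3*log(y - 1) + ∫(2/(y - 3)) dy + ∫(5/(y + 5)) dy.
Step 3. Evaluate the standard form [assuming y > -5]: now -3*log(y - 1) + 5*log(y + 5) + ∫(2/(y - 3)) dy.
Step 4. Evaluate the standard form [assuming y > 3]: now 2*log(y - 3) - 3*log(y - 1) + 5*log(y + 5).
Answer: 2*log(y - 3) - 3*log(y - 1) + 5*log(y + 5).


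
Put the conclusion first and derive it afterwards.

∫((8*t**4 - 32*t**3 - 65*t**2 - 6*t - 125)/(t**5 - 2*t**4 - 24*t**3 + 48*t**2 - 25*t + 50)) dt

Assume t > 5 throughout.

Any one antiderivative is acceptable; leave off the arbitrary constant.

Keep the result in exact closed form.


The answer is -log(t - 5) + 5*log(t - 2) + 4*log(t + 5) - atan(t).
Step 1. Decompose ∫((8*t**4 - 32*t**3 - 65*t**2 - 6*t - 125)/(t**5 - 2*t**4 - 24*t**3 + 48*t**2 - 25*t + 50)) dt by partial fractions, (8*t**4 - 32*t**3 - 65*t**2 - 6*t - 125)/(t**5 - 2*t**4 - 24*t**3 + 48*t**2 - 25*t + 50) = -1/(t**2 + 1) + 4/(t + 5) + 5/(t - 2) - 1/(t - 5): now ∫(-1/(t - 5)) dt + ∫(5/(t - 2)) dt + ∫(4/(t + 5)) dt + ∫(-1/(t**2 + 1)) dt.
Step 2. Evaluate the standard form [assuming t > -5]: now 4*log(t + 5) + ∫(-1/(t - 5)) dt + ∫(5/(t - 2)) dt + ∫(-1/(t**2 + 1)) dt.
Step 3. Evaluate the standard form [assuming t > 2]: now 5*log(t - 2) + 4*log(t + 5) + ∫(-1/(t - 5)) dt + ∫(-1/(t**2 + 1)) dt.
Step 4. Evaluate the standard form [assuming t > 5]: now -log(t - 5) + 5*log(t - 2) + 4*log(t + 5) + ∫(-1/(t**2 + 1)) dt.
Step 5. Evaluate the standard form: now -log(t - 5) + 5*log(t - 2) + 4*log(t + 5) - atan(t).
Answer: -log(t - 5) + 5*log(t - 2) + 4*log(t + 5) - atan(t).


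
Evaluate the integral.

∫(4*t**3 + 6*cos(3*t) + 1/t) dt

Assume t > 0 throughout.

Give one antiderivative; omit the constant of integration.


Answer: t**4 + log(t) + 2*sin(3*t).


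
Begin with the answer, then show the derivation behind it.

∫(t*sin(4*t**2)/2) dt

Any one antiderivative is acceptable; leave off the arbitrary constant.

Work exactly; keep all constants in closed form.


The answer is -cos(4*t**2)/16.
Step 1. Substitute u = t**2, turning ∫(t*sin(4*t**2)/2) dt into ∫(sin(4*u)/4) du: now ∫(sin(4*u)/4) du.
Step 2. Evaluate the standard form: now -cos(4*u)/16.
Step 3. Substitute back u = t**2: now -cos(4*t**2)/16.
Answer: -cos(4*t**2)/16.


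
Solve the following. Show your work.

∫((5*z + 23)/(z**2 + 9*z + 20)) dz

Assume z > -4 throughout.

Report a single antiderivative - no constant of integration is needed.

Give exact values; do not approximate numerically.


Step 1. Decompose ∫((5*z + 23)/(z**2 + 9*z + 20)) dz by partial fractions, (5*z + 23)/(z**2 + 9*z + 20) = 2/(z + 5) + 3/(z + 4): now ∫(3/(z + 4)) dz + ∫(2/(z + 5)) dz.
Step 2. Evaluate the standard form [assuming z > -5]: now 2*log(z + 5) + ∫(3/(z + 4)) dz.
Step 3. Evaluate the standard form [assuming z > -4]: now 3*log(z + 4) + 2*log(z + 5).
Answer: 3*log(z + 4) + 2*log(z + 5).


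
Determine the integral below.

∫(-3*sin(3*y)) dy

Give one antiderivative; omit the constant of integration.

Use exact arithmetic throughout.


Answer: cos(3*y).


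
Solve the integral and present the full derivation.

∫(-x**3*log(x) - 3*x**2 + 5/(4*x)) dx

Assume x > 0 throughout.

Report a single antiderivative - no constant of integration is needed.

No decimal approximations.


Step 1. Rewrite: now ∫(5/(4*x)) dx + ∫(-3*x**2) dx + ∫(-x**3*log(x)) dx.
Step 2. Evaluate the standard form: now -x**3 + ∫(5/(4*x)) dx + ∫(-x**3*log(x)) dx.
Step 3. Integrate ∫(-x**3*log(x)) dx by parts with u = log(x), dv = (-x**3) dx, so v = -x**4/4 [assuming x > 0]: now -x**4*log(x)/4 - x**3 + ∫(5/(4*x)) dx + ∫(x**3/4) dx.
Step 4. Evaluate the standard form: now -x**4*log(x)/4 + x**4/16 - x**3 + ∫(5/(4*x)) dx.
Step 5. Evaluate the standard form [assuming x > 0]: now -x**4*log(x)/4 + x**4/16 - x**3 + 5*log(x)/4.
Answer: -x**4*log(x)/4 + x**4/16 - x**3 + 5*log(x)/4.


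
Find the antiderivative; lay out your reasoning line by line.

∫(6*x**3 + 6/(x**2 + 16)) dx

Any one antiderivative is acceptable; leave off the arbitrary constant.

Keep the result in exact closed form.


Step 1. Rewrite: now ∫(6*x**3) dx + ∫(6/(x**2 + 16)) dx.
Step 2. Evaluate the standard form: now 3*x**4/2 + ∫(6/(x**2 + 16)) dx.
Step 3. Evaluate the standard form: now 3*x**4/2 + 3*atan(x/4)/2.
Answer: 3*x**4/2 + 3*atan(x/4)/2.


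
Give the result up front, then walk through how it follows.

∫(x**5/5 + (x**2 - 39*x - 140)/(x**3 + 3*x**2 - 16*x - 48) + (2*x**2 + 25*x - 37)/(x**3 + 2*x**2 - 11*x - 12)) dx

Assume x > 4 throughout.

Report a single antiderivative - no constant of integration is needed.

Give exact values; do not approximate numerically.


The answer is x**6/30 - 5*log(x - 4) + 2*log(x - 3) + 5*log(x + 1) + 2*log(x + 3) - log(x + 4).
Step 1. Rewrite: now ∫(x**5/5) dx + ∫((x**2 - 39*x - 140)/(x**3 + 3*x**2 - 16*x - 48)) dx + ∫((2*x**2 + 25*x - 37)/(x**3 + 2*x**2 - 11*x - 12)) dx.
Step 2. Evaluate the standard form: now x**6/30 + ∫((x**2 - 39*x - 140)/(x**3 + 3*x**2 - 16*x - 48)) dx + ∫((2*x**2 + 25*x - 37)/(x**3 + 2*x**2 - 11*x - 12)) dx.
Step 3. Decompose ∫((2*x**2 + 25*x - 37)/(x**3 + 2*x**2 - 11*x - 12)) dx by partial fractions, (2*x**2 + 25*x - 37)/(x**3 + 2*x**2 - 11*x - 12) = -5/(x + 4) + 5/(x + 1) + 2/(x - 3): now x**6/30 + ∫((x**2 - 39*x - 140)/(x**3 + 3*x**2 - 16*x - 48)) dx + ∫(2/(x - 3)) dx + ∫(5/(x + 1)) dx + ∫(-5/(x + 4)) dx.
Step 4. Evaluate the standard form [assuming x > -1]: now x**6/30 + 5*log(x + 1) + ∫((x**2 - 39*x - 140)/(x**3 + 3*x**2 - 16*x - 48)) dx + ∫(2/(x - 3)) dx + ∫(-5/(x + 4)) dx.
Step 5. Evaluate the standard form [assuming x > -4]: now x**6/30 + 5*log(x + 1) - 5*log(x + 4) + ∫((x**2 - 39*x - 140)/(x**3 + 3*x**2 - 16*x - 48)) dx + ∫(2/(x - 3)) dx.
Step 6. Evaluate the standard form [assuming x > 3]: now x**6/30 + 2*log(x - 3) + 5*log(x + 1) - 5*log(x + 4) + ∫((x**2 - 39*x - 140)/(x**3 + 3*x**2 - 16*x - 48)) dx.
Step 7. Decompose ∫((x**2 - 39*x - 140)/(x**3 + 3*x**2 - 16*x - 48)) dx by partial fractions, (x**2 - 39*x - 140)/(x**3 + 3*x**2 - 16*x - 48) = 4/(x + 4) + 2/(x + 3) - 5/(x - 4): now x**6/30 + 2*log(x - 3) + 5*log(x + 1) - 5*log(x + 4) + ∫(-5/(x - 4)) dx + ∫(2/(x + 3)) dx + ∫(4/(x + 4)) dx.
Step 8. Evaluate the standard form [assuming x > -4]: now x**6/30 + 2*log(x - 3) + 5*log(x + 1) - log(x + 4) + ∫(-5/(x - 4)) dx + ∫(2/(x + 3)) dx.
Step 9. Evaluate the standard form [assuming x > -3]: now x**6/30 + 2*log(x - 3) + 5*log(x + 1) + 2*log(x + 3) - log(x + 4) + ∫(-5/(x - 4)) dx.
Step 10. Evaluate the standard form [assuming x > 4]: now x**6/30 - 5*log(x - 4) + 2*log(x - 3) + 5*log(x + 1) + 2*log(x + 3) - log(x + 4).
Answer: x**6/30 - 5*log(x - 4) + 2*log(x - 3) + 5*log(x + 1) + 2*log(x + 3) - log(x + 4).


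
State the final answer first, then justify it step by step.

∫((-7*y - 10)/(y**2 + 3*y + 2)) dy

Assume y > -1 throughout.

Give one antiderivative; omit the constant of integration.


The answer is -3*log(y + 1) - 4*log(y + 2).
Step 1. Decompose ∫((-7*y - 10)/(y**2 + 3*y + 2)) dy by partial fractions, (-7*y - 10)/(y**2 + 3*y + 2) = -4/(y + 2) - 3/(y + 1): now ∫(-3/(y + 1)) dy + ∫(-4/(y + 2)) dy.
Step 2. Evaluate the standard form [assuming y > -1]: now -3*log(y + 1) + ∫(-4/(y + 2)) dy.
Step 3. Evaluate the standard form [assuming y > -2]: now -3*log(y + 1) - 4*log(y + 2).
Answer: -3*log(y + 1) - 4*log(y + 2).


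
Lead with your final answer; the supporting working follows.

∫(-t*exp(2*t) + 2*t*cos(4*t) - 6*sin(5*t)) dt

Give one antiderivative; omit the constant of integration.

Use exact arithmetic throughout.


The answer is -t*exp(2*t)/2 + t*sin(4*t)/2 + exp(2*t)/4 + cos(4*t)/8 + 6*cos(5*t)/5.
Step 1. Rewrite: now ∫(-t*exp(2*t)) dt + ∫(2*t*cos(4*t)) dt + ∫(-6*sin(5*t)) dt.
Step 2. Integrate ∫(-t*exp(2*t)) dt by parts with u = t, dv = (-exp(2*t)) dt, so v = -exp(2*t)/2: now -t*exp(2*t)/2 + ∫(2*t*cos(4*t)) dt + ∫(exp(2*t)/2) dt + ∫(-6*sin(5*t)) dt.
Step 3. Evaluate the standard form: now -t*exp(2*t)/2 + exp(2*t)/4 + ∫(2*t*cos(4*t)) dt + ∫(-6*sin(5*t)) dt.
Step 4. Integrate ∫(2*t*cos(4*t)) dt by parts with u = t, dv = (2*cos(4*t)) dt, so v = sin(4*t)/2: now -t*exp(2*t)/2 + t*sin(4*t)/2 + exp(2*t)/4 + ∫(-sin(4*t)/2) dt + ∫(-6*sin(5*t)) dt.
Step 5. Evaluate the standard form: now -t*exp(2*t)/2 + t*sin(4*t)/2 + exp(2*t)/4 + cos(4*t)/8 + ∫(-6*sin(5*t)) dt.
Step 6. Evaluate the standard form: now -t*exp(2*t)/2 + t*sin(4*t)/2 + exp(2*t)/4 + cos(4*t)/8 + 6*cos(5*t)/5.
Answer: -t*exp(2*t)/2 + t*sin(4*t)/2 + exp(2*t)/4 + cos(4*t)/8 + 6*cos(5*t)/5.


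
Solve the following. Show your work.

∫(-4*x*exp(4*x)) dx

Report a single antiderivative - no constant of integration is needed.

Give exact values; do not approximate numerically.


Step 1. Integrate ∫(-4*x*exp(4*x)) dx by parts with u = x, dv = (-4*exp(4*x)) dx, so v = -exp(4*x): now -x*exp(4*x) + ∫(exp(4*x)) dx.
Step 2. Evaluate the standard form: now -x*exp(4*x) + exp(4*x)/4.
Answer: -x*exp(4*x) + exp(4*x)/4.


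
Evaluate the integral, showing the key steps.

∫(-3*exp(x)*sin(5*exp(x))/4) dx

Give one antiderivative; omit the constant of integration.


Step 1. Substitute u = exp(x), turning ∫(-3*exp(x)*sin(5*exp(x))/4) dx into ∫(-3*sin(5*u)/4) du: now ∫(-3*sin(5*u)/4) du.
Step 2. Evaluate the standard form: now 3*cos(5*u)/20.
Step 3. Substitute back u = exp(x): now 3*cos(5*exp(x))/20.
Answer: 3*cos(5*exp(x))/20.


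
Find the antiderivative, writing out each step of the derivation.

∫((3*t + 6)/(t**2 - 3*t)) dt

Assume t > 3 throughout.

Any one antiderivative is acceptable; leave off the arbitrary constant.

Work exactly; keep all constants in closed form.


Step 1. Decompose ∫((3*t + 6)/(t**2 - 3*t)) dt by partial fractions, (3*t + 6)/(t**2 - 3*t) = 5/(t - 3) - 2/t: now ∫(-2/t) dt + ∫(5/(t - 3)) dt.
Step 2. Evaluate the standard form [assuming t > 3]: now 5*log(t - 3) + ∫(-2/t) dt.
Step 3. Evaluate the standard form [assuming t > 0]: now -2*log(t) + 5*log(t - 3).
Answer: -2*log(t) + 5*log(t - 3).


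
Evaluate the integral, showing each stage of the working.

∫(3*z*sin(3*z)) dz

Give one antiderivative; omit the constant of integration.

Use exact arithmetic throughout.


Step 1. Integrate ∫(3*z*sin(3*z)) dz by parts with u = z, dv = (3*sin(3*z)) dz, so v = -cos(3*z): now -z*cos(3*z) + ∫(cos(3*z)) dz.
Step 2. Evaluate the standard form: now -z*cos(3*z) + sin(3*z)/3.
Answer: -z*cos(3*z) + sin(3*z)/3.


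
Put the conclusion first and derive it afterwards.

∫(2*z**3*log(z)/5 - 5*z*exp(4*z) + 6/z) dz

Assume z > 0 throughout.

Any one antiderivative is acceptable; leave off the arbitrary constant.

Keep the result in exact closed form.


The answer is z**4*log(z)/10 - z**4/40 - 5*z*exp(4*z)/4 + 5*exp(4*z)/16 + 6*log(z).
Step 1. Rewrite: now ∫(6/z) dz + ∫(-5*z*exp(4*z)) dz + ∫(2*z**3*log(z)/5) dz.
Step 2. Integrate ∫(2*z**3*log(z)/5) dz by parts with u = log(z), dv = (2*z**3/5) dz, so v = z**4/10 [assuming z > 0]: now z**4*log(z)/10 + ∫(6/z) dz + ∫(-z**3/10) dz + ∫(-5*z*exp(4*z)) dz.
Step 3. Evaluate the standard form: now z**4*log(z)/10 - z**4/40 + ∫(6/z) dz + ∫(-5*z*exp(4*z)) dz.
Step 4. Evaluate the standard form [assuming z > 0]: now z**4*log(z)/10 - z**4/40 + 6*log(z) + ∫(-5*z*exp(4*z)) dz.
Step 5. Integrate ∫(-5*z*exp(4*z)) dz by parts with u = z, dv = (-5*exp(4*z)) dz, so v = -5*exp(4*z)/4: now z**4*log(z)/10 - z**4/40 - 5*z*exp(4*z)/4 + 6*log(z) + ∫(5*exp(4*z)/4) dz.
Step 6. Evaluate the standard form: now z**4*log(z)/10 - z**4/40 - 5*z*exp(4*z)/4 + 5*exp(4*z)/16 + 6*log(z).
Answer: z**4*log(z)/10 - z**4/40 - 5*z*exp(4*z)/4 + 5*exp(4*z)/16 + 6*log(z).


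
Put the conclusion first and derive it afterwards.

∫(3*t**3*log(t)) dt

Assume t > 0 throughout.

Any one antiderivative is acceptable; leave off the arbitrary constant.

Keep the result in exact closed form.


The answer is 3*t**4*log(t)/4 - 3*t**4/16.
Step 1. Integrate ∫(3*t**3*log(t)) dt by parts with u = log(t), dv = (3*t**3) dt, so v = 3*t**4/4 [assuming t > 0]: now 3*t**4*log(t)/4 + ∫(-3*t**3/4) dt.
Step 2. Evaluate the standard form: now 3*t**4*log(t)/4 - 3*t**4/16.
Answer: 3*t**4*log(t)/4 - 3*t**4/16.


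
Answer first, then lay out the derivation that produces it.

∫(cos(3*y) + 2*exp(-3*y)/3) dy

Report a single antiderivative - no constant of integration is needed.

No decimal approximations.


The answer is sin(3*y)/3 - 2*exp(-3*y)/9.
Step 1. Rewrite: now ∫(2*exp(-3*y)/3) dy + ∫(cos(3*y)) dy.
Step 2. Evaluate the standard form: now ∫(cos(3*y)) dy - 2*exp(-3*y)/9.
Step 3. Evaluate the standard form: now sin(3*y)/3 - 2*exp(-3*y)/9.
Answer: sin(3*y)/3 - 2*exp(-3*y)/9.


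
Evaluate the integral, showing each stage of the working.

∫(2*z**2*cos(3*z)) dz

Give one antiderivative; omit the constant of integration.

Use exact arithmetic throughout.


Step 1. Integrate ∫(2*z**2*cos(3*z)) dz by parts with u = z**2, dv = (2*cos(3*z)) dz, so v = 2*sin(3*z)/3: now 2*z**2*sin(3*z)/3 + ∫(-4*z*sin(3*z)/3) dz.
Step 2. Integrate ∫(-4*z*sin(3*z)/3) dz by parts with u = z, dv = (-4*sin(3*z)/3) dz, so v = 4*cos(3*z)/9: now 2*z**2*sin(3*z)/3 + 4*z*cos(3*z)/9 + ∫(-4*cos(3*z)/9) dz.
Step 3. Evaluate the standard form: now 2*z**2*sin(3*z)/3 + 4*z*cos(3*z)/9 - 4*sin(3*z)/27.
Answer: 2*z**2*sin(3*z)/3 + 4*z*cos(3*z)/9 - 4*sin(3*z)/27.


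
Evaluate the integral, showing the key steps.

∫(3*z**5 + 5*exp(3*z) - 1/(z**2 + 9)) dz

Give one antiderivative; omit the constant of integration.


Step 1. Rewrite: now ∫(3*z**5) dz + ∫(-1/(z**2 + 9)) dz + ∫(5*exp(3*z)) dz.
Step 2. Evaluate the standard form: now -atan(z/3)/3 + ∫(3*z**5) dz + ∫(5*exp(3*z)) dz.
Step 3. Evaluate the standard form: now z**6/2 - atan(z/3)/3 + ∫(5*exp(3*z)) dz.
Step 4. Evaluate the standard form: now z**6/2 + 5*exp(3*z)/3 - atan(z/3)/3.
Answer: z**6/2 + 5*exp(3*z)/3 - atan(z/3)/3.


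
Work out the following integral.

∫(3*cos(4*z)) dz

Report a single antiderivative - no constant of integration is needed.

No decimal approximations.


Answer: 3*sin(4*z)/4.


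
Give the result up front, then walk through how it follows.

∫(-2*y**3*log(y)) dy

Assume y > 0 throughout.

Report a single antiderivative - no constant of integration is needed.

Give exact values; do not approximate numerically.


The answer is -y**4*log(y)/2 + y**4/8.
Step 1. Integrate ∫(-2*y**3*log(y)) dy by parts with u = log(y), dv = (-2*y**3) dy, so v = -y**4/2 [assuming y > 0]: now -y**4*log(y)/2 + ∫(y**3/2) dy.
Step 2. Evaluate the standard form: now -y**4*log(y)/2 + y**4/8.
Answer: -y**4*log(y)/2 + y**4/8.


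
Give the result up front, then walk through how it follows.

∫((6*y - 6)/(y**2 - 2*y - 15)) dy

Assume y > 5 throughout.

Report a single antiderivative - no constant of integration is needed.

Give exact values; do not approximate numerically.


The answer is 3*log(y - 5) + 3*log(y + 3).
Step 1. Decompose ∫((6*y - 6)/(y**2 - 2*y - 15)) dy by partial fractions, (6*y - 6)/(y**2 - 2*y - 15) = 3/(y + 3) + 3/(y - 5): now ∫(3/(y - 5)) dy + ∫(3/(y + 3)) dy.
Step 2. Evaluate the standard form [assuming y > 5]: now 3*log(y - 5) + ∫(3/(y + 3)) dy.
Step 3. Evaluate the standard form [assuming y > -3]: now 3*log(y - 5) + 3*log(y + 3).
Answer: 3*log(y - 5) + 3*log(y + 3).


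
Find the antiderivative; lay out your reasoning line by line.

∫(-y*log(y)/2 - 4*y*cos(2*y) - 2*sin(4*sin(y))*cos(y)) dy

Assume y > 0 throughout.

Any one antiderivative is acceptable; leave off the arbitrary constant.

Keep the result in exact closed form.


Step 1. Rewrite: now ∫(-y*log(y)/2) dy + ∫(-4*y*cos(2*y)) dy + ∫(-2*sin(4*sin(y))*cos(y)) dy.
Step 2. Integrate ∫(-y*log(y)/2) dy by parts with u = log(y), dv = (-y/2) dy, so v = -y**2/4 [assuming y > 0]: now -y**2*log(y)/4 + ∫(y/4) dy + ∫(-4*y*cos(2*y)) dy + ∫(-2*sin(4*sin(y))*cos(y)) dy.
Step 3. Evaluate the standard form: now -y**2*log(y)/4 + y**2/8 + ∫(-4*y*cos(2*y)) dy + ∫(-2*sin(4*sin(y))*cos(y)) dy.
Step 4. Substitute u = sin(y), turning ∫(-2*sin(4*sin(y))*cos(y)) dy into ∫(-2*sin(4*u)) du: now -y**2*log(y)/4 + y**2/8 + ∫(-4*y*cos(2*y)) dy + ∫(-2*sin(4*u)) du.
Step 5. Evaluate the standard form: now -y**2*log(y)/4 + y**2/8 + cos(4*u)/2 + ∫(-4*y*cos(2*y)) dy.
Step 6. Substitute back u = sin(y): now -y**2*log(y)/4 + y**2/8 + cos(4*sin(y))/2 + ∫(-4*y*cos(2*y)) dy.
Step 7. Integrate ∫(-4*y*cos(2*y)) dy by parts with u = y, dv = (-4*cos(2*y)) dy, so v = -2*sin(2*y): now -y**2*log(y)/4 + y**2/8 - 2*y*sin(2*y) + cos(4*sin(y))/2 + ∫(2*sin(2*y)) dy.
Step 8. Evaluate the standard form: now -y**2*log(y)/4 + y**2/8 - 2*y*sin(2*y) - cos(2*y) + cos(4*sin(y))/2.
Answer: -y**2*log(y)/4 + y**2/8 - 2*y*sin(2*y) - cos(2*y) + cos(4*sin(y))/2.


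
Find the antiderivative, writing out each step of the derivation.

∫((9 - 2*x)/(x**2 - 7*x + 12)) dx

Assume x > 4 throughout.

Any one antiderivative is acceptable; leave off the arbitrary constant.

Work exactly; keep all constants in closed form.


Step 1. Decompose ∫((9 - 2*x)/(x**2 - 7*x + 12)) dx by partial fractions, (9 - 2*x)/(x**2 - 7*x + 12) = -3/(x - 3) + 1/(x - 4): now ∫(1/(x - 4)) dx + ∫(-3/(x - 3)) dx.
Step 2. Evaluate the standard form [assuming x > 3]: now -3*log(x - 3) + ∫(1/(x - 4)) dx.
Step 3. Evaluate the standard form [assuming x > 4]: now log(x - 4) - 3*log(x - 3).
Answer: log(x - 4) - 3*log(x - 3).


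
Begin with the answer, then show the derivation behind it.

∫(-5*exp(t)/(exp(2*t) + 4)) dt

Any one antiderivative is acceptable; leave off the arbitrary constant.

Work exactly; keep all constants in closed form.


The answer is -5*atan(exp(t)/2)/2.
Step 1. Substitute u = exp(t), turning ∫(-5*exp(t)/(exp(2*t) + 4)) dt into ∫(-5/(u**2 + 4)) du: now ∫(-5/(u**2 + 4)) du.
Step 2. Evaluate the standard form: now -5*atan(u/2)/2.
Step 3. Substitute back u = exp(t): now -5*atan(exp(t)/2)/2.
Answer: -5*atan(exp(t)/2)/2.


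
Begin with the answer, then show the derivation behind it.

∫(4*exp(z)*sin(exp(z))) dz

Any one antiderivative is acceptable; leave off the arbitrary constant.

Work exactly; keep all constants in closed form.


The answer is -4*cos(exp(z)).
Step 1. Substitute u = exp(z), turning ∫(4*exp(z)*sin(exp(z))) dz into ∫(4*sin(u)) du: now ∫(4*sin(u)) du.
Step 2. Evaluate the standard form: now -4*cos(u).
Step 3. Substitute back u = exp(z): now -4*cos(exp(z)).
Answer: -4*cos(exp(z)).


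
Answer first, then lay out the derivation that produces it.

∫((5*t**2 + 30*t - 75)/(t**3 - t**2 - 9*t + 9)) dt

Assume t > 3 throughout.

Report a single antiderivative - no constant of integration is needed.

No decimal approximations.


The answer is 5*log(t - 3) + 5*log(t - 1) - 5*log(t + 3).
Step 1. Decompose ∫((5*t**2 + 30*t - 75)/(t**3 - t**2 - 9*t + 9)) dt by partial fractions, (5*t**2 + 30*t - 75)/(t**3 - t**2 - 9*t + 9) = -5/(t + 3) + 5/(t - 1) + 5/(t - 3): now ∫(5/(t - 3)) dt + ∫(5/(t - 1)) dt + ∫(-5/(t + 3)) dt.
Step 2. Evaluate the standard form [assuming t > 1]: now 5*log(t - 1) + ∫(5/(t - 3)) dt + ∫(-5/(t + 3)) dt.
Step 3. Evaluate the standard form [assuming t > -3]: now 5*log(t - 1) - 5*log(t + 3) + ∫(5/(t - 3)) dt.
Step 4. Evaluate the standard form [assuming t > 3]: now 5*log(t - 3) + 5*log(t - 1) - 5*log(t + 3).
Answer: 5*log(t - 3) + 5*log(t - 1) - 5*log(t + 3).


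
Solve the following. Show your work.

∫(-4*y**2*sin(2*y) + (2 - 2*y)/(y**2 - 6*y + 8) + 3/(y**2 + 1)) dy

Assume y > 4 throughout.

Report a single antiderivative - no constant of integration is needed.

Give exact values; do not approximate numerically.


Step 1. Rewrite: now ∫(-4*y**2*sin(2*y)) dy + ∫((2 - 2*y)/(y**2 - 6*y + 8)) dy + ∫(3/(y**2 + 1)) dy.
Step 2. Evaluate the standard form: now 3*atan(y) + ∫(-4*y**2*sin(2*y)) dy + ∫((2 - 2*y)/(y**2 - 6*y + 8)) dy.
Step 3. Integrate ∫(-4*y**2*sin(2*y)) dy by parts with u = y**2, dv = (-4*sin(2*y)) dy, so v = 2*cos(2*y): now 2*y**2*cos(2*y) + 3*atan(y) + ∫(-4*y*cos(2*y)) dy + ∫((2 - 2*y)/(y**2 - 6*y + 8)) dy.
Step 4. Integrate ∫(-4*y*cos(2*y)) dy by parts with u = y, dv = (-4*cos(2*y)) dy, so v = -2*sin(2*y): now 2*y**2*cos(2*y) - 2*y*sin(2*y) + 3*atan(y) + ∫((2 - 2*y)/(y**2 - 6*y + 8)) dy + ∫(2*sin(2*y)) dy.
Step 5. Evaluate the standard form: now 2*y**2*cos(2*y) - 2*y*sin(2*y) - cos(2*y) + 3*atan(y) + ∫((2 - 2*y)/(y**2 - 6*y + 8)) dy.
Step 6. Decompose ∫((2 - 2*y)/(y**2 - 6*y + 8)) dy by partial fractions, (2 - 2*y)/(y**2 - 6*y + 8) = 1/(y - 2) - 3/(y - 4): now 2*y**2*cos(2*y) - 2*y*sin(2*y) - cos(2*y) + 3*atan(y) + ∫(-3/(y - 4)) dy + ∫(1/(y - 2)) dy.
Step 7. Evaluate the standard form [assuming y > 4]: now 2*y**2*cos(2*y) - 2*y*sin(2*y) - 3*log(y - 4) - cos(2*y) + 3*atan(y) + ∫(1/(y - 2)) dy.
Step 8. Evaluate the standard form [assuming y > 2]: now 2*y**2*cos(2*y) - 2*y*sin(2*y) - 3*log(y - 4) + log(y - 2) - cos(2*y) + 3*atan(y).
Answer: 2*y**2*cos(2*y) - 2*y*sin(2*y) - 3*log(y - 4) + log(y - 2) - cos(2*y) + 3*atan(y).


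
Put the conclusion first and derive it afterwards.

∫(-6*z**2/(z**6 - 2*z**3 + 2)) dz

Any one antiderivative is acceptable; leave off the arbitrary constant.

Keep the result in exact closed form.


The answer is -2*atan(z**3 - 1).
Step 1. Substitute u = z**3 - 1, turning ∫(-6*z**2/(z**6 - 2*z**3 + 2)) dz into ∫(-2/(u**2 + 1)) du: now ∫(-2/(u**2 + 1)) du.
Step 2. Evaluate the standard form: now -2*atan(u).
Step 3. Substitute back u = z**3 - 1: now -2*atan(z**3 - 1).
Answer: -2*atan(z**3 - 1).


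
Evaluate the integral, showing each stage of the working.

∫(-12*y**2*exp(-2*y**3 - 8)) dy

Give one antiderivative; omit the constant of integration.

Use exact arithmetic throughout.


Step 1. Substitute u = y**3 + 4, turning ∫(-12*y**2*exp(-2*y**3 - 8)) dy into ∫(-4*exp(-2*u)) du: now ∫(-4*exp(-2*u)) du.
Step 2. Evaluate the standard form: now 2*exp(-2*u).
Step 3. Substitute back u = y**3 + 4: now 2*exp(-2*y**3 - 8).
Answer: 2*exp(-2*y**3 - 8).


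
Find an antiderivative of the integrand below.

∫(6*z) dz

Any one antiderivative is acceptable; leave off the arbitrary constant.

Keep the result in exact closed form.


Answer: 3*z**2.


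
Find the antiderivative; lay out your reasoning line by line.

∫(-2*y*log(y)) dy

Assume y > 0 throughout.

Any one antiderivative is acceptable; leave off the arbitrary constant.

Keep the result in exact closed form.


Step 1. Integrate ∫(-2*y*log(y)) dy by parts with u = log(y), dv = (-2*y) dy, so v = -y**2 [assuming y > 0]: now -y**2*log(y) + ∫(y) dy.
Step 2. Evaluate the standard form: now -y**2*log(y) + y**2/2.
Answer: -y**2*log(y) + y**2/2.


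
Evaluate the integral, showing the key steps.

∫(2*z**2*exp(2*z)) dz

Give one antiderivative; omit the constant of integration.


Step 1. Integrate ∫(2*z**2*exp(2*z)) dz by parts with u = z**2, dv = (2*exp(2*z)) dz, so v = exp(2*z): now z**2*exp(2*z) + ∫(-2*z*exp(2*z)) dz.
Step 2. Integrate ∫(-2*z*exp(2*z)) dz by parts with u = z, dv = (-2*exp(2*z)) dz, so v = -exp(2*z): now z**2*exp(2*z) - z*exp(2*z) + ∫(exp(2*z)) dz.
Step 3. Evaluate the standard form: now z**2*exp(2*z) - z*exp(2*z) + exp(2*z)/2.
Answer: z**2*exp(2*z) - z*exp(2*z) + exp(2*z)/2.


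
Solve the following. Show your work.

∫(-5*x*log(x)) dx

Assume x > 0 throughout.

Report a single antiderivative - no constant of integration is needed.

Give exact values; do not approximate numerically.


Step 1. Integrate ∫(-5*x*log(x)) dx by parts with u = log(x), dv = (-5*x) dx, so v = -5*x**2/2 [assuming x > 0]: now -5*x**2*log(x)/2 + ∫(5*x/2) dx.
Step 2. Evaluate the standard form: now -5*x**2*log(x)/2 + 5*x**2/4.
Answer: -5*x**2*log(x)/2 + 5*x**2/4.


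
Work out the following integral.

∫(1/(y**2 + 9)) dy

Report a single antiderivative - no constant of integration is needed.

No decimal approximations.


Answer: atan(y/3)/3.


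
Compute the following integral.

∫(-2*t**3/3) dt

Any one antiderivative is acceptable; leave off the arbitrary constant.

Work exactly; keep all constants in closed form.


Answer: -t**4/6.


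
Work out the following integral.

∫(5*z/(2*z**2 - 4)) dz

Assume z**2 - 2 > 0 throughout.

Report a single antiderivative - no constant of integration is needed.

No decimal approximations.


Answer: 5*log(z**2 - 2)/4.


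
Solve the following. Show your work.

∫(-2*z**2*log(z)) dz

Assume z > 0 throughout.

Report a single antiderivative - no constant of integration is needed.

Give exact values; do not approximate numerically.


Step 1. Integrate ∫(-2*z**2*log(z)) dz by parts with u = log(z), dv = (-2*z**2) dz, so v = -2*z**3/3 [assuming z > 0]: now -2*z**3*log(z)/3 + ∫(2*z**2/3) dz.
Step 2. Evaluate the standard form: now -2*z**3*log(z)/3 + 2*z**3/9.
Answer: -2*z**3*log(z)/3 + 2*z**3/9.


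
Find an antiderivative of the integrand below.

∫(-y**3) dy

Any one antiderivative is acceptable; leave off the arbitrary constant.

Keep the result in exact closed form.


Answer: -y**4/4.


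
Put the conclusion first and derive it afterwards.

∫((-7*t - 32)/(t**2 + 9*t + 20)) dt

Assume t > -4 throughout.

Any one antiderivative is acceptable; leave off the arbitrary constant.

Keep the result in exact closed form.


The answer is -4*log(t + 4) - 3*log(t + 5).
Step 1. Decompose ∫((-7*t - 32)/(t**2 + 9*t + 20)) dt by partial fractions, (-7*t - 32)/(t**2 + 9*t + 20) = -3/(t + 5) - 4/(t + 4): now ∫(-4/(t + 4)) dt + ∫(-3/(t + 5)) dt.
Step 2. Evaluate the standard form [assuming t > -4]: now -4*log(t + 4) + ∫(-3/(t + 5)) dt.
Step 3. Evaluate the standard form [assuming t > -5]: now -4*log(t + 4) - 3*log(t + 5).
Answer: -4*log(t + 4) - 3*log(t + 5).


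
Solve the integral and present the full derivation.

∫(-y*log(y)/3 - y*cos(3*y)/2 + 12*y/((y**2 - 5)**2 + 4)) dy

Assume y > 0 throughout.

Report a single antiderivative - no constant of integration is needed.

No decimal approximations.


Step 1. Rewrite: now ∫(12*y/((y**2 - 5)**2 + 4)) dy + ∫(-y*log(y)/3) dy + ∫(-y*cos(3*y)/2) dy.
Step 2. Integrate ∫(-y*log(y)/3) dy by parts with u = log(y), dv = (-y/3) dy, so v = -y**2/6 [assuming y > 0]: now -y**2*log(y)/6 + ∫(y/6) dy + ∫(12*y/((y**2 - 5)**2 + 4)) dy + ∫(-y*cos(3*y)/2) dy.
Step 3. Evaluate the standard form: now -y**2*log(y)/6 + y**2/12 + ∫(12*y/((y**2 - 5)**2 + 4)) dy + ∫(-y*cos(3*y)/2) dy.
Step 4. Integrate ∫(-y*cos(3*y)/2) dy by parts with u = y, dv = (-cos(3*y)/2) dy, so v = -sin(3*y)/6: now -y**2*log(y)/6 + y**2/12 - y*sin(3*y)/6 + ∫(12*y/((y**2 - 5)**2 + 4)) dy + ∫(sin(3*y)/6) dy.
Step 5. Evaluate the standard form: now -y**2*log(y)/6 + y**2/12 - y*sin(3*y)/6 - cos(3*y)/18 + ∫(12*y/((y**2 - 5)**2 + 4)) dy.
Step 6. Substitute u = y**2 - 5, turning ∫(12*y/((y**2 - 5)**2 + 4)) dy into ∫(6/(u**2 + 4)) du: now -y**2*log(y)/6 + y**2/12 - y*sin(3*y)/6 - cos(3*y)/18 + ∫(6/(u**2 + 4)) du.
Step 7. Evaluate the standard form: now -y**2*log(y)/6 + y**2/12 - y*sin(3*y)/6 - cos(3*y)/18 + 3*atan(u/2).
Step 8. Substitute back u = y**2 - 5: now -y**2*log(y)/6 + y**2/12 - y*sin(3*y)/6 - cos(3*y)/18 + 3*atan(y**2/2 - 5/2).
Answer: -y**2*log(y)/6 + y**2/12 - y*sin(3*y)/6 - cos(3*y)/18 + 3*atan(y**2/2 - 5/2).


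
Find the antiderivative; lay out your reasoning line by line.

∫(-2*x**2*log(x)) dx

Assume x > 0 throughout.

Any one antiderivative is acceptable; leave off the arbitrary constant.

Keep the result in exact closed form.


Step 1. Integrate ∫(-2*x**2*log(x)) dx by parts with u = log(x), dv = (-2*x**2) dx, so v = -2*x**3/3 [assuming x > 0]: now -2*x**3*log(x)/3 + ∫(2*x**2/3) dx.
Step 2. Evaluate the standard form: now -2*x**3*log(x)/3 + 2*x**3/9.
Answer: -2*x**3*log(x)/3 + 2*x**3/9.


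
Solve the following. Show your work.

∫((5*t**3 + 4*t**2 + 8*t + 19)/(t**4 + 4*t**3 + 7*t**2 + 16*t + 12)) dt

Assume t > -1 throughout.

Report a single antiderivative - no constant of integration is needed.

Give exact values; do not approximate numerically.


Step 1. Decompose ∫((5*t**3 + 4*t**2 + 8*t + 19)/(t**4 + 4*t**3 + 7*t**2 + 16*t + 12)) dt by partial fractions, (5*t**3 + 4*t**2 + 8*t + 19)/(t**4 + 4*t**3 + 7*t**2 + 16*t + 12) = -3/(t**2 + 4) + 4/(t + 3) + 1/(t + 1): now ∫(1/(t + 1)) dt + ∫(4/(t + 3)) dt + ∫(-3/(t**2 + 4)) dt.
Step 2. Evaluate the standard form [assuming t > -1]: now log(t + 1) + ∫(4/(t + 3)) dt + ∫(-3/(t**2 + 4)) dt.
Step 3. Evaluate the standard form [assuming t > -3]: now log(t + 1) + 4*log(t + 3) + ∫(-3/(t**2 + 4)) dt.
Step 4. Evaluate the standard form: now log(t + 1) + 4*log(t + 3) - 3*atan(t/2)/2.
Answer: log(t + 1) + 4*log(t + 3) - 3*atan(t/2)/2.


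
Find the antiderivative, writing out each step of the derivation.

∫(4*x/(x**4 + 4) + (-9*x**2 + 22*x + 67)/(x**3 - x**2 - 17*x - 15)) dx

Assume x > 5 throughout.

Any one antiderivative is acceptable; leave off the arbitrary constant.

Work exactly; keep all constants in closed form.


Step 1. Rewrite: now ∫(4*x/(x**4 + 4)) dx + ∫((-9*x**2 + 22*x + 67)/(x**3 - x**2 - 17*x - 15)) dx.
Step 2. Substitute u = x**2, turning ∫(4*x/(x**4 + 4)) dx into ∫(2/(u**2 + 4)) du: now ∫((-9*x**2 + 22*x + 67)/(x**3 - x**2 - 17*x - 15)) dx + ∫(2/(u**2 + 4)) du.
Step 3. Evaluate the standard form: now atan(u/2) + ∫((-9*x**2 + 22*x + 67)/(x**3 - x**2 - 17*x - 15)) dx.
Step 4. Substitute back u = x**2: now atan(x**2/2) + ∫((-9*x**2 + 22*x + 67)/(x**3 - x**2 - 17*x - 15)) dx.
Step 5. Decompose ∫((-9*x**2 + 22*x + 67)/(x**3 - x**2 - 17*x - 15)) dx by partial fractions, (-9*x**2 + 22*x + 67)/(x**3 - x**2 - 17*x - 15) = -5/(x + 3) - 3/(x + 1) - 1/(x - 5): now atan(x**2/2) + ∫(-1/(x - 5)) dx + ∫(-3/(x + 1)) dx + ∫(-5/(x + 3)) dx.
Step 6. Evaluate the standard form [assuming x > 5]: now -log(x - 5) + atan(x**2/2) + ∫(-3/(x + 1)) dx + ∫(-5/(x + 3)) dx.
Step 7. Evaluate the standard form [assuming x > -3]: now -log(x - 5) - 5*log(x + 3) + atan(x**2/2) + ∫(-3/(x + 1)) dx.
Step 8. Evaluate the standard form [assuming x > -1]: now -log(x - 5) - 3*log(x + 1) - 5*log(x + 3) + atan(x**2/2).
Answer: -log(x - 5) - 3*log(x + 1) - 5*log(x + 3) + atan(x**2/2).


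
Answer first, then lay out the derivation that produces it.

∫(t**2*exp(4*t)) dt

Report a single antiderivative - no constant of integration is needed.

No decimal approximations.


The answer is t**2*exp(4*t)/4 - t*exp(4*t)/8 + exp(4*t)/32.
Step 1. Integrate ∫(t**2*exp(4*t)) dt by parts with u = t**2, dv = (exp(4*t)) dt, so v = exp(4*t)/4: now t**2*exp(4*t)/4 + ∫(-t*exp(4*t)/2) dt.
Step 2. Integrate ∫(-t*exp(4*t)/2) dt by parts with u = t, dv = (-exp(4*t)/2) dt, so v = -exp(4*t)/8: now t**2*exp(4*t)/4 - t*exp(4*t)/8 + ∫(exp(4*t)/8) dt.
Step 3. Evaluate the standard form: now t**2*exp(4*t)/4 - t*exp(4*t)/8 + exp(4*t)/32.
Answer: t**2*exp(4*t)/4 - t*exp(4*t)/8 + exp(4*t)/32.


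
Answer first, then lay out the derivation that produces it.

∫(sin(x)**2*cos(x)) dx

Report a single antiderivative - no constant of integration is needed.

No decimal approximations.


The answer is sin(x)**3/3.
Step 1. Substitute u = sin(x), turning ∫(sin(x)**2*cos(x)) dx into ∫(u**2) du: now ∫(u**2) du.
Step 2. Evaluate the standard form: now u**3/3.
Step 3. Substitute back u = sin(x): now sin(x)**3/3.
Answer: sin(x)**3/3.


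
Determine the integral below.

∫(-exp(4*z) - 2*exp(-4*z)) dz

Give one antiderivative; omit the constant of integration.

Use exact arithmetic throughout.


Answer: -exp(4*z)/4 + exp(-4*z)/2.


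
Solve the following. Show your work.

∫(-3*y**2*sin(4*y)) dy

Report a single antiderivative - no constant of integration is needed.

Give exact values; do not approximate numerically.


Step 1. Integrate ∫(-3*y**2*sin(4*y)) dy by parts with u = y**2, dv = (-3*sin(4*y)) dy, so v = 3*cos(4*y)/4: now 3*y**2*cos(4*y)/4 + ∫(-3*y*cos(4*y)/2) dy.
Step 2. Integrate ∫(-3*y*cos(4*y)/2) dy by parts with u = y, dv = (-3*cos(4*y)/2) dy, so v = -3*sin(4*y)/8: now 3*y**2*cos(4*y)/4 - 3*y*sin(4*y)/8 + ∫(3*sin(4*y)/8) dy.
Step 3. Evaluate the standard form: now 3*y**2*cos(4*y)/4 - 3*y*sin(4*y)/8 - 3*cos(4*y)/32.
Answer: 3*y**2*cos(4*y)/4 - 3*y*sin(4*y)/8 - 3*cos(4*y)/32.


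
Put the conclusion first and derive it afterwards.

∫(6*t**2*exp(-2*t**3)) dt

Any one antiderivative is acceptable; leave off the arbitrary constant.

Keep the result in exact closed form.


The answer is -exp(-2*t**3).
Step 1. Substitute u = t**3, turning ∫(6*t**2*exp(-2*t**3)) dt into ∫(2*exp(-2*u)) du: now ∫(2*exp(-2*u)) du.
Step 2. Evaluate the standard form: now -exp(-2*u).
Step 3. Substitute back u = t**3: now -exp(-2*t**3).
Answer: -exp(-2*t**3).


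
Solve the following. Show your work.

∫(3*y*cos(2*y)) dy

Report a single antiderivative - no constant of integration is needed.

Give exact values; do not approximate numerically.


Step 1. Integrate ∫(3*y*cos(2*y)) dy by parts with u = y, dv = (3*cos(2*y)) dy, so v = 3*sin(2*y)/2: now 3*y*sin(2*y)/2 + ∫(-3*sin(2*y)/2) dy.
Step 2. Evaluate the standard form: now 3*y*sin(2*y)/2 + 3*cos(2*y)/4.
Answer: 3*y*sin(2*y)/2 + 3*cos(2*y)/4.
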